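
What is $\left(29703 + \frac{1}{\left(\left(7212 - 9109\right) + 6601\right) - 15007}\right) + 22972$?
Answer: $\frac{542710524}{10303} \approx 52675.0$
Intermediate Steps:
$\left(29703 + \frac{1}{\left(\left(7212 - 9109\right) + 6601\right) - 15007}\right) + 22972 = \left(29703 + \frac{1}{\left(-1897 + 6601\right) - 15007}\right) + 22972 = \left(29703 + \frac{1}{4704 - 15007}\right) + 22972 = \left(29703 + \frac{1}{-10303}\right) + 22972 = \left(29703 - \frac{1}{10303}\right) + 22972 = \frac{306030008}{10303} + 22972 = \frac{542710524}{10303}$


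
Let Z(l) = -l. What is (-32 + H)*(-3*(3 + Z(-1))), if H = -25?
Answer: 684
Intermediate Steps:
(-32 + H)*(-3*(3 + Z(-1))) = (-32 - 25)*(-3*(3 - 1*(-1))) = -(-171)*(3 + 1) = -(-171)*4 = -57*(-12) = 684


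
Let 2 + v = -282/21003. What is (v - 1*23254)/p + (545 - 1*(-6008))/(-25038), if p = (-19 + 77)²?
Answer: -528862852699/73709881479 ≈ -7.1749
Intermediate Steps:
p = 3364 (p = 58² = 3364)
v = -14096/7001 (v = -2 - 282/21003 = -2 - 282*1/21003 = -2 - 94/7001 = -14096/7001 ≈ -2.0134)
(v - 1*23254)/p + (545 - 1*(-6008))/(-25038) = (-14096/7001 - 1*23254)/3364 + (545 - 1*(-6008))/(-25038) = (-14096/7001 - 23254)*(1/3364) + (545 + 6008)*(-1/25038) = -162815350/7001*1/3364 + 6553*(-1/25038) = -81407675/11775682 - 6553/25038 = -528862852699/73709881479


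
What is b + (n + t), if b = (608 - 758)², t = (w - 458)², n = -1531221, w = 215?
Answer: -1449672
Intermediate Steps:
t = 59049 (t = (215 - 458)² = (-243)² = 59049)
b = 22500 (b = (-150)² = 22500)
b + (n + t) = 22500 + (-1531221 + 59049) = 22500 - 1472172 = -1449672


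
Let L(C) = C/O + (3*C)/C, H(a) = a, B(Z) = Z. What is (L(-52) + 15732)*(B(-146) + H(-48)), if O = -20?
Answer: -15265472/5 ≈ -3.0531e+6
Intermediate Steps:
L(C) = 3 - C/20 (L(C) = C/(-20) + (3*C)/C = C*(-1/20) + 3 = -C/20 + 3 = 3 - C/20)
(L(-52) + 15732)*(B(-146) + H(-48)) = ((3 - 1/20*(-52)) + 15732)*(-146 - 48) = ((3 + 13/5) + 15732)*(-194) = (28/5 + 15732)*(-194) = (78688/5)*(-194) = -15265472/5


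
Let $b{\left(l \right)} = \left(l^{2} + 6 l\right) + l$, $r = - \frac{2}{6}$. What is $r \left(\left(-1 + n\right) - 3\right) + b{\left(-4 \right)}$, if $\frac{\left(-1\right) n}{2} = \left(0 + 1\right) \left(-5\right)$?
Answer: $-14$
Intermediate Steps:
$r = - \frac{1}{3}$ ($r = \left(-2\right) \frac{1}{6} = - \frac{1}{3} \approx -0.33333$)
$n = 10$ ($n = - 2 \left(0 + 1\right) \left(-5\right) = - 2 \cdot 1 \left(-5\right) = \left(-2\right) \left(-5\right) = 10$)
$b{\left(l \right)} = l^{2} + 7 l$
$r \left(\left(-1 + n\right) - 3\right) + b{\left(-4 \right)} = - \frac{\left(-1 + 10\right) - 3}{3} - 4 \left(7 - 4\right) = - \frac{9 - 3}{3} - 12 = \left(- \frac{1}{3}\right) 6 - 12 = -2 - 12 = -14$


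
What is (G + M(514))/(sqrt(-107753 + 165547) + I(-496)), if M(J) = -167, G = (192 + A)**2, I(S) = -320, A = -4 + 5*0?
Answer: -5628320/22303 - 35177*sqrt(57794)/44606 ≈ -441.94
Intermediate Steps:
A = -4 (A = -4 + 0 = -4)
G = 35344 (G = (192 - 4)**2 = 188**2 = 35344)
(G + M(514))/(sqrt(-107753 + 165547) + I(-496)) = (35344 - 167)/(sqrt(-107753 + 165547) - 320) = 35177/(sqrt(57794) - 320) = 35177/(-320 + sqrt(57794))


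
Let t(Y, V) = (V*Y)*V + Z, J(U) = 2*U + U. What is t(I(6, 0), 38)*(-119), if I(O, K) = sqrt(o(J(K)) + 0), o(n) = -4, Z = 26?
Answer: -3094 - 343672*I ≈ -3094.0 - 3.4367e+5*I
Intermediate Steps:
J(U) = 3*U
I(O, K) = 2*I (I(O, K) = sqrt(-4 + 0) = sqrt(-4) = 2*I)
t(Y, V) = 26 + Y*V**2 (t(Y, V) = (V*Y)*V + 26 = Y*V**2 + 26 = 26 + Y*V**2)
t(I(6, 0), 38)*(-119) = (26 + (2*I)*38**2)*(-119) = (26 + (2*I)*1444)*(-119) = (26 + 2888*I)*(-119) = -3094 - 343672*I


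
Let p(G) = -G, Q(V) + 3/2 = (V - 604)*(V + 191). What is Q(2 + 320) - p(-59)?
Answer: -289453/2 ≈ -1.4473e+5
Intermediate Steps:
Q(V) = -3/2 + (-604 + V)*(191 + V) (Q(V) = -3/2 + (V - 604)*(V + 191) = -3/2 + (-604 + V)*(191 + V))
Q(2 + 320) - p(-59) = (-230731/2 + (2 + 320)² - 413*(2 + 320)) - (-1)*(-59) = (-230731/2 + 322² - 413*322) - 1*59 = (-230731/2 + 103684 - 132986) - 59 = -289335/2 - 59 = -289453/2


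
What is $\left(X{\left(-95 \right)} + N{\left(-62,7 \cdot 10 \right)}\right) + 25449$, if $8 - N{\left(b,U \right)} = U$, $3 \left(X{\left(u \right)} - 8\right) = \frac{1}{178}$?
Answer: $\frac{13560931}{534} \approx 25395.0$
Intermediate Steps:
$X{\left(u \right)} = \frac{4273}{534}$ ($X{\left(u \right)} = 8 + \frac{1}{3 \cdot 178} = 8 + \frac{1}{3} \cdot \frac{1}{178} = 8 + \frac{1}{534} = \frac{4273}{534}$)
$N{\left(b,U \right)} = 8 - U$
$\left(X{\left(-95 \right)} + N{\left(-62,7 \cdot 10 \right)}\right) + 25449 = \left(\frac{4273}{534} + \left(8 - 7 \cdot 10\right)\right) + 25449 = \left(\frac{4273}{534} + \left(8 - 70\right)\right) + 25449 = \left(\frac{4273}{534} - 62\right) + 25449 = - \frac{28835}{534} + 25449 = \frac{13560931}{534}$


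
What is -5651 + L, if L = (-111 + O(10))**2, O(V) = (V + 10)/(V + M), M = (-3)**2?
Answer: 2323910/361 ≈ 6437.4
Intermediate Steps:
M = 9
O(V) = (10 + V)/(9 + V) (O(V) = (V + 10)/(V + 9) = (10 + V)/(9 + V))
L = 4363921/361 (L = (-111 + (10 + 10)/(9 + 10))**2 = (-111 + 20/19)**2 = (-2089/19)**2 = 4363921/361 ≈ 12088.)
-5651 + L = -5651 + 4363921/361 = 2323910/361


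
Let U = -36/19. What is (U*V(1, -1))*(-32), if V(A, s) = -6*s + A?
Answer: 8064/19 ≈ 424.42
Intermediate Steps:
V(A, s) = A - 6*s
U = -36/19 (U = -36*1/19 = -36/19 ≈ -1.8947)
(U*V(1, -1))*(-32) = -36*(1 - 6*(-1))/19*(-32) = -36*(1 + 6)/19*(-32) = -36/19*7*(-32) = -252/19*(-32) = 8064/19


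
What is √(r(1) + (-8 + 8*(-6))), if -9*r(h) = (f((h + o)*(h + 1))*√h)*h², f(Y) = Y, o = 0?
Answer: I*√506/3 ≈ 7.4981*I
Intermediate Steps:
r(h) = -h^(7/2)*(1 + h)/9 (r(h) = -((h + 0)*(h + 1))*√h*h²/9 = -(h*(1 + h))*√h*h²/9 = -h^(3/2)*(1 + h)*h²/9 = -h^(7/2)*(1 + h)/9)
√(r(1) + (-8 + 8*(-6))) = √(1^(7/2)*(-1 - 1*1)/9 + (-8 + 8*(-6))) = √((⅑)*1*(-1 - 1) + (-8 - 48)) = √((⅑)*1*(-2) - 56) = √(-2/9 - 56) = √(-506/9) = I*√506/3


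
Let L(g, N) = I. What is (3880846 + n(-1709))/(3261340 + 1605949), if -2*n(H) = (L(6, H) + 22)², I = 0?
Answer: 554372/695327 ≈ 0.79728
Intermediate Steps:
L(g, N) = 0
n(H) = -242 (n(H) = -(0 + 22)²/2 = -½*22² = -½*484 = -242)
(3880846 + n(-1709))/(3261340 + 1605949) = (3880846 - 242)/(3261340 + 1605949) = 3880604/4867289 = 3880604*(1/4867289) = 554372/695327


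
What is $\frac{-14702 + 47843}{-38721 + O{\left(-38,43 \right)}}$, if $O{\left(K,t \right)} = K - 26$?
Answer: $- \frac{33141}{38785} \approx -0.85448$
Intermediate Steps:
$O{\left(K,t \right)} = -26 + K$
$\frac{-14702 + 47843}{-38721 + O{\left(-38,43 \right)}} = \frac{-14702 + 47843}{-38721 - 64} = \frac{33141}{-38721 - 64} = \frac{33141}{-38785} = 33141 \left(- \frac{1}{38785}\right) = - \frac{33141}{38785}$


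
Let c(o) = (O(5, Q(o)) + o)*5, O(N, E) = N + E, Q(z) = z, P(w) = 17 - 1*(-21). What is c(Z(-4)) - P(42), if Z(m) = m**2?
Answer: 147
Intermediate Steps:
P(w) = 38 (P(w) = 17 + 21 = 38)
O(N, E) = E + N
c(o) = 25 + 10*o (c(o) = ((o + 5) + o)*5 = ((5 + o) + o)*5 = (5 + 2*o)*5 = 25 + 10*o)
c(Z(-4)) - P(42) = (25 + 10*(-4)**2) - 1*38 = (25 + 10*16) - 38 = (25 + 160) - 38 = 185 - 38 = 147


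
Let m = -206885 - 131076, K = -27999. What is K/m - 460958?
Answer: -155785798639/337961 ≈ -4.6096e+5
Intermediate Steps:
m = -337961
K/m - 460958 = -27999/(-337961) - 460958 = -27999*(-1/337961) - 460958 = 27999/337961 - 460958 = -155785798639/337961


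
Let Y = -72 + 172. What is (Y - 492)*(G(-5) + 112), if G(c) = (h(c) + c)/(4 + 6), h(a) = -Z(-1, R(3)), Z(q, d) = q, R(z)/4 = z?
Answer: -218736/5 ≈ -43747.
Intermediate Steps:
R(z) = 4*z
Y = 100
h(a) = 1 (h(a) = -1*(-1) = 1)
G(c) = ⅒ + c/10 (G(c) = (1 + c)/(4 + 6) = (1 + c)/10 = (1 + c)*(⅒) = ⅒ + c/10)
(Y - 492)*(G(-5) + 112) = (100 - 492)*((⅒ + (⅒)*(-5)) + 112) = -392*((⅒ - ½) + 112) = -392*(-⅖ + 112) = -392*558/5 = -218736/5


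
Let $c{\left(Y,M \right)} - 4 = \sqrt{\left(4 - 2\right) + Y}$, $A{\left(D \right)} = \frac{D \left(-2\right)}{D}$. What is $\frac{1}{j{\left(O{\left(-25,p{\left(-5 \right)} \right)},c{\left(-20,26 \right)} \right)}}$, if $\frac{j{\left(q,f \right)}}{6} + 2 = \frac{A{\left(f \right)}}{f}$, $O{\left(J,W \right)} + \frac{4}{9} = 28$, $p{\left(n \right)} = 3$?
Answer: $\frac{- 3 \sqrt{2} + 4 i}{12 \left(- 5 i + 3 \sqrt{2}\right)} \approx -0.073643 - 0.0082222 i$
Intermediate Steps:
$O{\left(J,W \right)} = \frac{248}{9}$ ($O{\left(J,W \right)} = - \frac{4}{9} + 28 = \frac{248}{9}$)
$A{\left(D \right)} = -2$ ($A{\left(D \right)} = \frac{\left(-2\right) D}{D} = -2$)
$c{\left(Y,M \right)} = 4 + \sqrt{2 + Y}$ ($c{\left(Y,M \right)} = 4 + \sqrt{\left(4 - 2\right) + Y} = 4 + \sqrt{2 + Y}$)
$j{\left(q,f \right)} = -12 - \frac{12}{f}$ ($j{\left(q,f \right)} = -12 + 6 \left(- \frac{2}{f}\right) = -12 - \frac{12}{f}$)
$\frac{1}{j{\left(O{\left(-25,p{\left(-5 \right)} \right)},c{\left(-20,26 \right)} \right)}} = \frac{1}{-12 - \frac{12}{4 + \sqrt{2 - 20}}} = \frac{1}{-12 - \frac{12}{4 + \sqrt{-18}}} = \frac{1}{-12 - \frac{12}{4 + 3 i \sqrt{2}}}$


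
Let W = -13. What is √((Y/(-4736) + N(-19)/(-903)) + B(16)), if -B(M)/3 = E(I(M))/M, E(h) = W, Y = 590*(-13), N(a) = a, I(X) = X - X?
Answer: √291347695443/267288 ≈ 2.0194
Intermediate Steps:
I(X) = 0
Y = -7670
E(h) = -13
B(M) = 39/M (B(M) = -(-39)/M = 39/M)
√((Y/(-4736) + N(-19)/(-903)) + B(16)) = √((-7670/(-4736) - 19/(-903)) + 39/16) = √((-7670*(-1/4736) - 19*(-1/903)) + 39*(1/16)) = √((3835/2368 + 19/903) + 39/16) = √(3507997/2138304 + 39/16) = √(8720113/2138304) = √291347695443/267288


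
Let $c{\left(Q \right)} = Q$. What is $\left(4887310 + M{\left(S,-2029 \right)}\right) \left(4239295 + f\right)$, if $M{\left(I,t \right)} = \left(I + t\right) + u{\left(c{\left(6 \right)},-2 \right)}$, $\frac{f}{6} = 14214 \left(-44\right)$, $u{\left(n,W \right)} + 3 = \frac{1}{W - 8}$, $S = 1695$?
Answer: $\frac{23789735207471}{10} \approx 2.379 \cdot 10^{12}$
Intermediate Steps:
$u{\left(n,W \right)} = -3 + \frac{1}{-8 + W}$ ($u{\left(n,W \right)} = -3 + \frac{1}{W - 8} = -3 + \frac{1}{-8 + W}$)
$f = -3752496$ ($f = 6 \cdot 14214 \left(-44\right) = 6 \left(-625416\right) = -3752496$)
$M{\left(I,t \right)} = - \frac{31}{10} + I + t$ ($M{\left(I,t \right)} = \left(I + t\right) + \frac{25 - -6}{-8 - 2} = \left(I + t\right) + \frac{25 + 6}{-10} = \left(I + t\right) - \frac{31}{10} = - \frac{31}{10} + I + t$)
$\left(4887310 + M{\left(S,-2029 \right)}\right) \left(4239295 + f\right) = \left(4887310 - \frac{3371}{10}\right) \left(4239295 - 3752496\right) = \left(4887310 - \frac{3371}{10}\right) 486799 = \frac{48869729}{10} \cdot 486799 = \frac{23789735207471}{10}$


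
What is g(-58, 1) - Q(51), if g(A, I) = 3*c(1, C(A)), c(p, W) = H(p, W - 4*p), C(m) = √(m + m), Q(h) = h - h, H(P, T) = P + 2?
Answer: 9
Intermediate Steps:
H(P, T) = 2 + P
Q(h) = 0
C(m) = √2*√m (C(m) = √(2*m) = √2*√m)
c(p, W) = 2 + p
g(A, I) = 9 (g(A, I) = 3*(2 + 1) = 3*3 = 9)
g(-58, 1) - Q(51) = 9 - 1*0 = 9 + 0 = 9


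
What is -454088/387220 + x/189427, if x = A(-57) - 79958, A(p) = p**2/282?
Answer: -392696424583/246246169870 ≈ -1.5947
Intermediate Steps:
A(p) = p**2/282
x = -7514969/94 (x = (1/282)*(-57)**2 - 79958 = (1/282)*3249 - 79958 = 1083/94 - 79958 = -7514969/94 ≈ -79947.)
-454088/387220 + x/189427 = -454088/387220 - 7514969/94/189427 = -454088*1/387220 - 7514969/94*1/189427 = -113522/96805 - 1073567/2543734 = -392696424583/246246169870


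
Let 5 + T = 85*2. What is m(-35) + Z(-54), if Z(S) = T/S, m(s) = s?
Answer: -685/18 ≈ -38.056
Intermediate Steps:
T = 165 (T = -5 + 85*2 = -5 + 170 = 165)
Z(S) = 165/S
m(-35) + Z(-54) = -35 + 165/(-54) = -35 + 165*(-1/54) = -35 - 55/18 = -685/18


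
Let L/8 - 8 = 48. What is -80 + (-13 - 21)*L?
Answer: -15312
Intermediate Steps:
L = 448 (L = 64 + 8*48 = 64 + 384 = 448)
-80 + (-13 - 21)*L = -80 + (-13 - 21)*448 = -80 - 34*448 = -80 - 15232 = -15312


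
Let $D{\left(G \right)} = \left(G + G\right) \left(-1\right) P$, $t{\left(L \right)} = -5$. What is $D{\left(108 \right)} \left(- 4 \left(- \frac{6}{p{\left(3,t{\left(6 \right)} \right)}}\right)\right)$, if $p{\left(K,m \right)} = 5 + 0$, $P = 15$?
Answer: $-15552$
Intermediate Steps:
$p{\left(K,m \right)} = 5$
$D{\left(G \right)} = - 30 G$ ($D{\left(G \right)} = \left(G + G\right) \left(-1\right) 15 = 2 G \left(-1\right) 15 = - 2 G 15 = - 30 G$)
$D{\left(108 \right)} \left(- 4 \left(- \frac{6}{p{\left(3,t{\left(6 \right)} \right)}}\right)\right) = \left(-30\right) 108 \left(- 4 \left(- \frac{6}{5}\right)\right) = - 3240 \left(- 4 \left(\left(-6\right) \frac{1}{5}\right)\right) = - 3240 \left(\left(-4\right) \left(- \frac{6}{5}\right)\right) = \left(-3240\right) \frac{24}{5} = -15552$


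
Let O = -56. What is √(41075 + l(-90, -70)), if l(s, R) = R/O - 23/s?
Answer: √36968855/30 ≈ 202.67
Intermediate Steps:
l(s, R) = -23/s - R/56 (l(s, R) = R/(-56) - 23/s = R*(-1/56) - 23/s = -R/56 - 23/s = -23/s - R/56)
√(41075 + l(-90, -70)) = √(41075 + (-23/(-90) - 1/56*(-70))) = √(41075 + (-23*(-1/90) + 5/4)) = √(41075 + (23/90 + 5/4)) = √(41075 + 271/180) = √(7393771/180) = √36968855/30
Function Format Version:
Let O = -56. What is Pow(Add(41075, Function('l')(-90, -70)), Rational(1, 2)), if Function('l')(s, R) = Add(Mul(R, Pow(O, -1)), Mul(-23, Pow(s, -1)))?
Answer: Mul(Rational(1, 30), Pow(36968855, Rational(1, 2))) ≈ 202.67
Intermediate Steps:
Function('l')(s, R) = Add(Mul(-23, Pow(s, -1)), Mul(Rational(-1, 56), R)) (Function('l')(s, R) = Add(Mul(R, Pow(-56, -1)), Mul(-23, Pow(s, -1))) = Add(Mul(R, Rational(-1, 56)), Mul(-23, Pow(s, -1))) = Add(Mul(Rational(-1, 56), R), Mul(-23, Pow(s, -1))) = Add(Mul(-23, Pow(s, -1)), Mul(Rational(-1, 56), R)))
Pow(Add(41075, Function('l')(-90, -70)), Rational(1, 2)) = Pow(Add(41075, Add(Mul(-23, Pow(-90, -1)), Mul(Rational(-1, 56), -70))), Rational(1, 2)) = Pow(Add(41075, Add(Mul(-23, Rational(-1, 90)), Rational(5, 4))), Rational(1, 2)) = Pow(Add(41075, Add(Rational(23, 90), Rational(5, 4))), Rational(1, 2)) = Pow(Add(41075, Rational(271, 180)), Rational(1, 2)) = Pow(Rational(7393771, 180), Rational(1, 2)) = Mul(Rational(1, 30), Pow(36968855, Rational(1, 2)))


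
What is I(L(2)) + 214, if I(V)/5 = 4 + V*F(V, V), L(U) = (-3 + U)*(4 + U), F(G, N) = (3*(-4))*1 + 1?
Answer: 564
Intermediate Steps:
F(G, N) = -11 (F(G, N) = -12*1 + 1 = -12 + 1 = -11)
I(V) = 20 - 55*V (I(V) = 5*(4 + V*(-11)) = 5*(4 - 11*V) = 20 - 55*V)
I(L(2)) + 214 = (20 - 55*(-12 + 2 + 2**2)) + 214 = (20 - 55*(-12 + 2 + 4)) + 214 = (20 - 55*(-6)) + 214 = (20 + 330) + 214 = 350 + 214 = 564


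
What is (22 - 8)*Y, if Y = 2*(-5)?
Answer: -140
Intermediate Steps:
Y = -10
(22 - 8)*Y = (22 - 8)*(-10) = 14*(-10) = -140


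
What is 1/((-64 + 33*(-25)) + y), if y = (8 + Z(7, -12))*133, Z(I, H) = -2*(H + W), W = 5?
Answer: 1/2037 ≈ 0.00049092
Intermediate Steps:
Z(I, H) = -10 - 2*H (Z(I, H) = -2*(H + 5) = -2*(5 + H) = -10 - 2*H)
y = 2926 (y = (8 + (-10 - 2*(-12)))*133 = (8 + (-10 + 24))*133 = (8 + 14)*133 = 22*133 = 2926)
1/((-64 + 33*(-25)) + y) = 1/((-64 + 33*(-25)) + 2926) = 1/((-64 - 825) + 2926) = 1/(-889 + 2926) = 1/2037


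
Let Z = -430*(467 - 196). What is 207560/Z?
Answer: -20756/11653 ≈ -1.7812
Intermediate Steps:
Z = -116530 (Z = -430*271 = -116530)
207560/Z = 207560/(-116530) = 207560*(-1/116530) = -20756/11653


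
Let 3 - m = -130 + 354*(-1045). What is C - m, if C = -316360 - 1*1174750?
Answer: -1861173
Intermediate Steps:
C = -1491110 (C = -316360 - 1174750 = -1491110)
m = 370063 (m = 3 - (-130 + 354*(-1045)) = 3 - (-130 - 369930) = 3 - 1*(-370060) = 3 + 370060 = 370063)
C - m = -1491110 - 1*370063 = -1491110 - 370063 = -1861173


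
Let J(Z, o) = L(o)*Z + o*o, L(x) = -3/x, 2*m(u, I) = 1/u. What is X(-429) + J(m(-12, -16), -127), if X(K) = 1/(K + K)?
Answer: 7030049519/435864 ≈ 16129.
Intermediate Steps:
m(u, I) = 1/(2*u)
X(K) = 1/(2*K)
J(Z, o) = o² - 3*Z/o (J(Z, o) = (-3/o)*Z + o*o = -3*Z/o + o² = o² - 3*Z/o)
X(-429) + J(m(-12, -16), -127) = (½)/(-429) + ((-127)³ - 3/(2*(-12)))/(-127) = (½)*(-1/429) - (-2048383 - 3*(-1)/(2*12))/127 = -1/858 - (-2048383 - 3*(-1/24))/127 = -1/858 - (-2048383 + ⅛)/127 = -1/858 - 1/127*(-16387063/8) = -1/858 + 16387063/1016 = 7030049519/435864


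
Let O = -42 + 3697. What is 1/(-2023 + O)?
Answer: 1/1632 ≈ 0.00061275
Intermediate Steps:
O = 3655
1/(-2023 + O) = 1/(-2023 + 3655) = 1/1632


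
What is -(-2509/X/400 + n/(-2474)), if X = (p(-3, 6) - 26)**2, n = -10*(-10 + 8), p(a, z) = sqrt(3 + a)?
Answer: 446741/25729600 ≈ 0.017363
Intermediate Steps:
n = 20 (n = -10*(-2) = 20)
X = 676 (X = (sqrt(3 - 3) - 26)**2 = (sqrt(0) - 26)**2 = (0 - 26)**2 = (-26)**2 = 676)
-(-2509/X/400 + n/(-2474)) = -(-2509/676/400 + 20/(-2474)) = -(-2509*1/676*(1/400) + 20*(-1/2474)) = -(-193/52*1/400 - 10/1237) = -(-193/20800 - 10/1237) = -1*(-446741/25729600) = 446741/25729600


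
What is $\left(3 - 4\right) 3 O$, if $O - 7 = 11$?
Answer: $-54$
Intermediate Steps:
$O = 18$ ($O = 7 + 11 = 18$)
$\left(3 - 4\right) 3 O = \left(3 - 4\right) 3 \cdot 18 = \left(-1\right) 3 \cdot 18 = \left(-3\right) 18 = -54$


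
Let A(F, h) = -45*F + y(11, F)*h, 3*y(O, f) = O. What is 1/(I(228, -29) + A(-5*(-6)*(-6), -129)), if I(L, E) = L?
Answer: 1/7855 ≈ 0.00012731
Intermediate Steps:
y(O, f) = O/3
A(F, h) = -45*F + 11*h/3 (A(F, h) = -45*F + ((⅓)*11)*h = -45*F + 11*h/3)
1/(I(228, -29) + A(-5*(-6)*(-6), -129)) = 1/(228 + (-45*(-5*(-6))*(-6) + (11/3)*(-129))) = 1/(228 + (-1350*(-6) - 473)) = 1/(228 + (-45*(-180) - 473)) = 1/(228 + (8100 - 473)) = 1/(228 + 7627) = 1/7855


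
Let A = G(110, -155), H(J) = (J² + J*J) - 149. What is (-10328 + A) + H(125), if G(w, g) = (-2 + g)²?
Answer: 45422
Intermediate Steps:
H(J) = -149 + 2*J² (H(J) = (J² + J²) - 149 = 2*J² - 149 = -149 + 2*J²)
A = 24649 (A = (-2 - 155)² = (-157)² = 24649)
(-10328 + A) + H(125) = (-10328 + 24649) + (-149 + 2*125²) = 14321 + (-149 + 2*15625) = 14321 + (-149 + 31250) = 14321 + 31101 = 45422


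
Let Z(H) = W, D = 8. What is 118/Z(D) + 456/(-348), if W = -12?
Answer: -1939/174 ≈ -11.144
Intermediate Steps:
Z(H) = -12
118/Z(D) + 456/(-348) = 118/(-12) + 456/(-348) = 118*(-1/12) + 456*(-1/348) = -59/6 - 38/29 = -1939/174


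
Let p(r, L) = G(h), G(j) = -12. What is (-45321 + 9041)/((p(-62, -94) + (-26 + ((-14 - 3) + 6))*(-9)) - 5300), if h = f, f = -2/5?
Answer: 36280/4979 ≈ 7.2866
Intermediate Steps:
f = -2/5 (f = -2*1/5 = -2/5 ≈ -0.40000)
h = -2/5 ≈ -0.40000
p(r, L) = -12
(-45321 + 9041)/((p(-62, -94) + (-26 + ((-14 - 3) + 6))*(-9)) - 5300) = (-45321 + 9041)/((-12 + (-26 + ((-14 - 3) + 6))*(-9)) - 5300) = -36280/((-12 + (-26 + (-17 + 6))*(-9)) - 5300) = -36280/((-12 + (-26 - 11)*(-9)) - 5300) = -36280/((-12 - 37*(-9)) - 5300) = -36280/((-12 + 333) - 5300) = -36280/(321 - 5300) = -36280/(-4979) = -36280*(-1/4979) = 36280/4979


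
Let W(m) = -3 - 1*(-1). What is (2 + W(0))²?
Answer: 0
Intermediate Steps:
W(m) = -2 (W(m) = -3 + 1 = -2)
(2 + W(0))² = (2 - 2)² = 0² = 0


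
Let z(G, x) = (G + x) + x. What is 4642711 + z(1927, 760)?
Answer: 4646158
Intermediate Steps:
z(G, x) = G + 2*x
4642711 + z(1927, 760) = 4642711 + (1927 + 2*760) = 4642711 + (1927 + 1520) = 4642711 + 3447 = 4646158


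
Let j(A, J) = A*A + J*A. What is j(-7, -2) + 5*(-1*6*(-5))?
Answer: 213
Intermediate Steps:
j(A, J) = A² + A*J
j(-7, -2) + 5*(-1*6*(-5)) = -7*(-7 - 2) + 5*(-1*6*(-5)) = -7*(-9) + 5*(-6*(-5)) = 63 + 5*30 = 63 + 150 = 213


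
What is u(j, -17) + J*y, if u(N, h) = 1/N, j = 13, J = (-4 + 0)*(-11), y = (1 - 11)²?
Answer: 57201/13 ≈ 4400.1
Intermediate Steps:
y = 100 (y = (-10)² = 100)
J = 44 (J = -4*(-11) = 44)
u(j, -17) + J*y = 1/13 + 44*100 = 1/13 + 4400 = 57201/13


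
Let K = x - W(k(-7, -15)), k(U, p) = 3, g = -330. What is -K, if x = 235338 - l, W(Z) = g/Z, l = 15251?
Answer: -220197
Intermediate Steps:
W(Z) = -330/Z
x = 220087 (x = 235338 - 1*15251 = 235338 - 15251 = 220087)
K = 220197 (K = 220087 - (-330)/3 = 220087 - 1*(-110) = 220087 + 110 = 220197)
-K = -1*220197 = -220197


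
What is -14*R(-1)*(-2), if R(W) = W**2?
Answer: 28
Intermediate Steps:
-14*R(-1)*(-2) = -14*(-1)**2*(-2) = -14*1*(-2) = -14*(-2) = 28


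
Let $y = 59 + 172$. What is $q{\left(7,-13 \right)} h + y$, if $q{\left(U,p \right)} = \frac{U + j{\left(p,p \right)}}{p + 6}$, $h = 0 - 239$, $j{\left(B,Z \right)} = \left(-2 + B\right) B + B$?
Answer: $6684$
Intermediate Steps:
$y = 231$
$j{\left(B,Z \right)} = B + B \left(-2 + B\right)$ ($j{\left(B,Z \right)} = B \left(-2 + B\right) + B = B + B \left(-2 + B\right)$)
$h = -239$ ($h = 0 - 239 = -239$)
$q{\left(U,p \right)} = \frac{U + p \left(-1 + p\right)}{6 + p}$ ($q{\left(U,p \right)} = \frac{U + p \left(-1 + p\right)}{p + 6} = \frac{U + p \left(-1 + p\right)}{6 + p}$)
$q{\left(7,-13 \right)} h + y = \frac{7 - 13 \left(-1 - 13\right)}{6 - 13} \left(-239\right) + 231 = \frac{7 - -182}{-7} \left(-239\right) + 231 = - \frac{7 + 182}{7} \left(-239\right) + 231 = \left(- \frac{1}{7}\right) 189 \left(-239\right) + 231 = \left(-27\right) \left(-239\right) + 231 = 6453 + 231 = 6684$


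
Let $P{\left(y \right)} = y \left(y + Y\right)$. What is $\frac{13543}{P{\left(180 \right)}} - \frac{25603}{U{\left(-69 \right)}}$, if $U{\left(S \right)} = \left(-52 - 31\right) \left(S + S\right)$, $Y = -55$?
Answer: $- \frac{70157663}{42952500} \approx -1.6334$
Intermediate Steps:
$U{\left(S \right)} = - 166 S$ ($U{\left(S \right)} = - 83 \cdot 2 S = - 166 S$)
$P{\left(y \right)} = y \left(-55 + y\right)$ ($P{\left(y \right)} = y \left(y - 55\right) = y \left(-55 + y\right)$)
$\frac{13543}{P{\left(180 \right)}} - \frac{25603}{U{\left(-69 \right)}} = \frac{13543}{180 \left(-55 + 180\right)} - \frac{25603}{\left(-166\right) \left(-69\right)} = \frac{13543}{180 \cdot 125} - \frac{25603}{11454} = \frac{13543}{22500} - \frac{25603}{11454} = - \frac{70157663}{42952500}$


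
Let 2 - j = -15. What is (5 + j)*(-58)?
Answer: -1276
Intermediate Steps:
j = 17 (j = 2 - 1*(-15) = 2 + 15 = 17)
(5 + j)*(-58) = (5 + 17)*(-58) = 22*(-58) = -1276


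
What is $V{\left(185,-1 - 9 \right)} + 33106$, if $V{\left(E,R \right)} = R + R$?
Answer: $33086$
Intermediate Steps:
$V{\left(E,R \right)} = 2 R$
$V{\left(185,-1 - 9 \right)} + 33106 = 2 \left(-1 - 9\right) + 33106 = 2 \left(-10\right) + 33106 = -20 + 33106 = 33086$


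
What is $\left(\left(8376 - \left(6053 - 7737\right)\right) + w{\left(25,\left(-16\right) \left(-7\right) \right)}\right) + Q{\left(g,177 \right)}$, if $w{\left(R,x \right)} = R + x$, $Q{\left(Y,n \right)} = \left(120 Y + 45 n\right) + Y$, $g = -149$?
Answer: $133$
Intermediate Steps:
$Q{\left(Y,n \right)} = 45 n + 121 Y$ ($Q{\left(Y,n \right)} = \left(45 n + 120 Y\right) + Y = 45 n + 121 Y$)
$\left(\left(8376 - \left(6053 - 7737\right)\right) + w{\left(25,\left(-16\right) \left(-7\right) \right)}\right) + Q{\left(g,177 \right)} = \left(\left(8376 - \left(6053 - 7737\right)\right) + \left(25 - -112\right)\right) + \left(45 \cdot 177 + 121 \left(-149\right)\right) = \left(\left(8376 - -1684\right) + \left(25 + 112\right)\right) + \left(7965 - 18029\right) = \left(\left(8376 + 1684\right) + 137\right) - 10064 = \left(10060 + 137\right) - 10064 = 10197 - 10064 = 133$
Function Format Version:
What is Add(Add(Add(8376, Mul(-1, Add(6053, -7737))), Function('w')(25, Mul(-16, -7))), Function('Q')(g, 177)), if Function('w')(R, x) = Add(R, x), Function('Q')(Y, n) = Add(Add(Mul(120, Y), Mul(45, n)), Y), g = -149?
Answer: 133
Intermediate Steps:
Function('Q')(Y, n) = Add(Mul(45, n), Mul(121, Y)) (Function('Q')(Y, n) = Add(Add(Mul(45, n), Mul(120, Y)), Y) = Add(Mul(45, n), Mul(121, Y)))
Add(Add(Add(8376, Mul(-1, Add(6053, -7737))), Function('w')(25, Mul(-16, -7))), Function('Q')(g, 177)) = Add(Add(Add(8376, Mul(-1, Add(6053, -7737))), Add(25, Mul(-16, -7))), Add(Mul(45, 177), Mul(121, -149))) = Add(Add(Add(8376, Mul(-1, -1684)), Add(25, 112)), Add(7965, -18029)) = Add(Add(Add(8376, 1684), 137), -10064) = Add(Add(10060, 137), -10064) = Add(10197, -10064) = 133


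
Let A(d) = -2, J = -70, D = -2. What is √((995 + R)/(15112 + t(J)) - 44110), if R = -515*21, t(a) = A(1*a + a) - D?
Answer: I*√629603832230/3778 ≈ 210.03*I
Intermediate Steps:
t(a) = 0 (t(a) = -2 - 1*(-2) = -2 + 2 = 0)
R = -10815
√((995 + R)/(15112 + t(J)) - 44110) = √((995 - 10815)/(15112 + 0) - 44110) = √(-9820/15112 - 44110) = √(-9820*1/15112 - 44110) = √(-2455/3778 - 44110) = √(-166650035/3778) = I*√629603832230/3778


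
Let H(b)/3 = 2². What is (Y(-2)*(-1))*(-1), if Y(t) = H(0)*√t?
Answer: 12*I*√2 ≈ 16.971*I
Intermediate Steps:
H(b) = 12 (H(b) = 3*2² = 3*4 = 12)
Y(t) = 12*√t
(Y(-2)*(-1))*(-1) = ((12*√(-2))*(-1))*(-1) = ((12*(I*√2))*(-1))*(-1) = ((12*I*√2)*(-1))*(-1) = -12*I*√2*(-1) = 12*I*√2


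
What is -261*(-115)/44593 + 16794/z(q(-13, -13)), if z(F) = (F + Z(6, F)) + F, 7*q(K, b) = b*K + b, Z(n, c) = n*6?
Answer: 876532059/4191742 ≈ 209.11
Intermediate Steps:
Z(n, c) = 6*n
q(K, b) = b/7 + K*b/7 (q(K, b) = (b*K + b)/7 = (K*b + b)/7 = (b + K*b)/7 = b/7 + K*b/7)
z(F) = 36 + 2*F (z(F) = (F + 6*6) + F = (F + 36) + F = (36 + F) + F = 36 + 2*F)
-261*(-115)/44593 + 16794/z(q(-13, -13)) = -261*(-115)/44593 + 16794/(36 + 2*((⅐)*(-13)*(1 - 13))) = 30015*(1/44593) + 16794/(36 + 2*((⅐)*(-13)*(-12))) = 30015/44593 + 16794/(36 + 2*(156/7)) = 30015/44593 + 16794/(36 + 312/7) = 30015/44593 + 16794/(564/7) = 30015/44593 + 16794*(7/564) = 30015/44593 + 19593/94 = 876532059/4191742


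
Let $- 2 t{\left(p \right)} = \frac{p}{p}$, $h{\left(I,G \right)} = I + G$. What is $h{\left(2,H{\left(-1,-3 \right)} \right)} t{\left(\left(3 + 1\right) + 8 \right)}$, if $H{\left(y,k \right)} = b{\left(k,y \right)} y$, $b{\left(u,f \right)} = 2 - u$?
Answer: $\frac{3}{2} \approx 1.5$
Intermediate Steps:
$H{\left(y,k \right)} = y \left(2 - k\right)$ ($H{\left(y,k \right)} = \left(2 - k\right) y = y \left(2 - k\right)$)
$h{\left(I,G \right)} = G + I$
$t{\left(p \right)} = - \frac{1}{2}$ ($t{\left(p \right)} = - \frac{p \frac{1}{p}}{2} = \left(- \frac{1}{2}\right) 1 = - \frac{1}{2}$)
$h{\left(2,H{\left(-1,-3 \right)} \right)} t{\left(\left(3 + 1\right) + 8 \right)} = \left(- (2 - -3) + 2\right) \left(- \frac{1}{2}\right) = \left(- (2 + 3) + 2\right) \left(- \frac{1}{2}\right) = \left(\left(-1\right) 5 + 2\right) \left(- \frac{1}{2}\right) = \left(-5 + 2\right) \left(- \frac{1}{2}\right) = \left(-3\right) \left(- \frac{1}{2}\right) = \frac{3}{2}$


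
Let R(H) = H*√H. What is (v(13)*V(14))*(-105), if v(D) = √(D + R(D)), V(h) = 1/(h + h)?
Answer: -15*√(13 + 13*√13)/4 ≈ -29.016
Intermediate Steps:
R(H) = H^(3/2)
V(h) = 1/(2*h)
v(D) = √(D + D^(3/2))
(v(13)*V(14))*(-105) = (√(13 + 13^(3/2))*((½)/14))*(-105) = (√(13 + 13*√13)*((½)*(1/14)))*(-105) = (√(13 + 13*√13)*(1/28))*(-105) = (√(13 + 13*√13)/28)*(-105) = -15*√(13 + 13*√13)/4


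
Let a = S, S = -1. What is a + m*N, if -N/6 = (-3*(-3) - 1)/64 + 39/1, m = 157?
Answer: -147427/4 ≈ -36857.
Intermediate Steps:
a = -1
N = -939/4 (N = -6*((-3*(-3) - 1)/64 + 39/1) = -6*((9 - 1)*(1/64) + 39*1) = -6*(8*(1/64) + 39) = -6*(⅛ + 39) = -6*313/8 = -939/4 ≈ -234.75)
a + m*N = -1 + 157*(-939/4) = -1 - 147423/4 = -147427/4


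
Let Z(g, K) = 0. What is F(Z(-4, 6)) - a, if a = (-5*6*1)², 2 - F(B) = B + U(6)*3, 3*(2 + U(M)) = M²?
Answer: -928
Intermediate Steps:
U(M) = -2 + M²/3
F(B) = -28 - B (F(B) = 2 - (B + (-2 + (⅓)*6²)*3) = 2 - (B + (-2 + (⅓)*36)*3) = 2 - (B + (-2 + 12)*3) = 2 - (B + 10*3) = 2 - (B + 30) = 2 - (30 + B) = 2 + (-30 - B) = -28 - B)
a = 900 (a = (-30*1)² = (-30)² = 900)
F(Z(-4, 6)) - a = (-28 - 1*0) - 1*900 = (-28 + 0) - 900 = -28 - 900 = -928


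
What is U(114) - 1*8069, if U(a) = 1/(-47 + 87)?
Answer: -322759/40 ≈ -8069.0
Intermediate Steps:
U(a) = 1/40
U(114) - 1*8069 = 1/40 - 1*8069 = 1/40 - 8069 = -322759/40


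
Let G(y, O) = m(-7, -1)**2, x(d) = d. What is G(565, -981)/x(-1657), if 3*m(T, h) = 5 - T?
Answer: -16/1657 ≈ -0.0096560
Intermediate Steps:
m(T, h) = 5/3 - T/3 (m(T, h) = (5 - T)/3 = 5/3 - T/3)
G(y, O) = 16 (G(y, O) = (5/3 - 1/3*(-7))**2 = (5/3 + 7/3)**2 = 4**2 = 16)
G(565, -981)/x(-1657) = 16/(-1657) = 16*(-1/1657) = -16/1657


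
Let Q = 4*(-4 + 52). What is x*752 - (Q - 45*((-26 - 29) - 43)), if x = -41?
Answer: -35434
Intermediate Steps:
Q = 192 (Q = 4*48 = 192)
x*752 - (Q - 45*((-26 - 29) - 43)) = -41*752 - (192 - 45*((-26 - 29) - 43)) = -30832 - (192 - 45*(-55 - 43)) = -30832 - (192 - 45*(-98)) = -30832 - (192 - 1*(-4410)) = -30832 - (192 + 4410) = -30832 - 1*4602 = -30832 - 4602 = -35434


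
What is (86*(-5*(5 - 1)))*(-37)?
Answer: 63640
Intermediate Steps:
(86*(-5*(5 - 1)))*(-37) = (86*(-5*4))*(-37) = (86*(-20))*(-37) = -1720*(-37) = 63640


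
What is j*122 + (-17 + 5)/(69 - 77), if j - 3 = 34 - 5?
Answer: 7811/2 ≈ 3905.5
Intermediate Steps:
j = 32 (j = 3 + (34 - 5) = 3 + 29 = 32)
j*122 + (-17 + 5)/(69 - 77) = 32*122 + (-17 + 5)/(69 - 77) = 3904 - 12/(-8) = 3904 - 12*(-1/8) = 3904 + 3/2 = 7811/2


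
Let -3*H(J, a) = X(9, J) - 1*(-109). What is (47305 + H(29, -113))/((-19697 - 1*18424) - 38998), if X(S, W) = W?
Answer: -47259/77119 ≈ -0.61281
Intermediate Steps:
H(J, a) = -109/3 - J/3 (H(J, a) = -(J - 1*(-109))/3 = -(J + 109)/3 = -(109 + J)/3 = -109/3 - J/3)
(47305 + H(29, -113))/((-19697 - 1*18424) - 38998) = (47305 + (-109/3 - 1/3*29))/((-19697 - 1*18424) - 38998) = (47305 + (-109/3 - 29/3))/((-19697 - 18424) - 38998) = (47305 - 46)/(-38121 - 38998) = 47259/(-77119) = 47259*(-1/77119) = -47259/77119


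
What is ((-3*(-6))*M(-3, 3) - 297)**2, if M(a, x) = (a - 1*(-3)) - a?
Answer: 59049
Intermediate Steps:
M(a, x) = 3 (M(a, x) = (a + 3) - a = (3 + a) - a = 3)
((-3*(-6))*M(-3, 3) - 297)**2 = (-3*(-6)*3 - 297)**2 = (18*3 - 297)**2 = (54 - 297)**2 = (-243)**2 = 59049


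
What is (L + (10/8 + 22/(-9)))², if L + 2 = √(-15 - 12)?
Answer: (115 - 108*I*√3)²/1296 ≈ -16.796 - 33.198*I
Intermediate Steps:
L = -2 + 3*I*√3 (L = -2 + √(-15 - 12) = -2 + √(-27) = -2 + 3*I*√3 ≈ -2.0 + 5.1962*I)
(L + (10/8 + 22/(-9)))² = ((-2 + 3*I*√3) + (10/8 + 22/(-9)))² = ((-2 + 3*I*√3) + (10*(⅛) + 22*(-⅑)))² = ((-2 + 3*I*√3) + (5/4 - 22/9))² = ((-2 + 3*I*√3) - 43/36)² = (-115/36 + 3*I*√3)²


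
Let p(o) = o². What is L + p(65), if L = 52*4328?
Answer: 229281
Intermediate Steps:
L = 225056
L + p(65) = 225056 + 65² = 225056 + 4225 = 229281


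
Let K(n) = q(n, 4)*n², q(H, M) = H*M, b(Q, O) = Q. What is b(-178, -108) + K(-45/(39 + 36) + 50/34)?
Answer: -107693354/614125 ≈ -175.36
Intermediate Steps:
K(n) = 4*n³ (K(n) = (n*4)*n² = (4*n)*n² = 4*n³)
b(-178, -108) + K(-45/(39 + 36) + 50/34) = -178 + 4*(-45/(39 + 36) + 50/34)³ = -178 + 4*(-45/75 + 50*(1/34))³ = -178 + 4*(-45*1/75 + 25/17)³ = -178 + 4*(-⅗ + 25/17)³ = -178 + 4*(74/85)³ = -178 + 4*(405224/614125) = -178 + 1620896/614125 = -107693354/614125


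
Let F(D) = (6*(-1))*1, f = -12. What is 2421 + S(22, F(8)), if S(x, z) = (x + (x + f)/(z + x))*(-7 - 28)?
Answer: 13033/8 ≈ 1629.1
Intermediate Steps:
F(D) = -6 (F(D) = -6*1 = -6)
S(x, z) = -35*x - 35*(-12 + x)/(x + z) (S(x, z) = (x + (x - 12)/(z + x))*(-7 - 28) = (x + (-12 + x)/(x + z))*(-35) = -35*x - 35*(-12 + x)/(x + z))
2421 + S(22, F(8)) = 2421 + 35*(12 - 1*22 - 1*22² - 1*22*(-6))/(22 - 6) = 2421 + 35*(12 - 22 - 1*484 + 132)/16 = 2421 + 35*(1/16)*(12 - 22 - 484 + 132) = 2421 + 35*(1/16)*(-362) = 2421 - 6335/8 = 13033/8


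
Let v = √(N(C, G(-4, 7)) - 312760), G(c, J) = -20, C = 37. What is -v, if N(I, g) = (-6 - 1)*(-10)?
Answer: -I*√312690 ≈ -559.19*I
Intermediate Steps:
N(I, g) = 70 (N(I, g) = -7*(-10) = 70)
v = I*√312690 (v = √(70 - 312760) = √(-312690) = I*√312690 ≈ 559.19*I)
-v = -I*√312690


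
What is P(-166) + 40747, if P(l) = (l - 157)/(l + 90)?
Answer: 163005/4 ≈ 40751.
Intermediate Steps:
P(l) = (-157 + l)/(90 + l)
P(-166) + 40747 = (-157 - 166)/(90 - 166) + 40747 = -323/(-76) + 40747 = -1/76*(-323) + 40747 = 17/4 + 40747 = 163005/4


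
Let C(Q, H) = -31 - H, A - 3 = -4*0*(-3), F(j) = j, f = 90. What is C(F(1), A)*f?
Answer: -3060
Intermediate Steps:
A = 3 (A = 3 - 4*0*(-3) = 3 + 0*(-3) = 3 + 0 = 3)
C(F(1), A)*f = (-31 - 1*3)*90 = (-31 - 3)*90 = -34*90 = -3060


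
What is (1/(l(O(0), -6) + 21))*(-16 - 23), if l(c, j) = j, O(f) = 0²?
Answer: -13/5 ≈ -2.6000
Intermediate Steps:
O(f) = 0
(1/(l(O(0), -6) + 21))*(-16 - 23) = (1/(-6 + 21))*(-16 - 23) = (1/15)*(-39) = -13/5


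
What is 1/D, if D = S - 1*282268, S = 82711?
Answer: -1/199557 ≈ -5.0111e-6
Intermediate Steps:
D = -199557 (D = 82711 - 1*282268 = 82711 - 282268 = -199557)
1/D = 1/(-199557) = -1/199557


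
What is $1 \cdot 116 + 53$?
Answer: $169$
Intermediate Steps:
$1 \cdot 116 + 53 = 116 + 53 = 169$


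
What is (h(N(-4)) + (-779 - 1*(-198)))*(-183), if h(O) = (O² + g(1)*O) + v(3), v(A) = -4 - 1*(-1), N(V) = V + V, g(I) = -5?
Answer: 87840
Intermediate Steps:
N(V) = 2*V
v(A) = -3 (v(A) = -4 + 1 = -3)
h(O) = -3 + O² - 5*O (h(O) = (O² - 5*O) - 3 = -3 + O² - 5*O)
(h(N(-4)) + (-779 - 1*(-198)))*(-183) = ((-3 + (2*(-4))² - 10*(-4)) + (-779 - 1*(-198)))*(-183) = ((-3 + (-8)² - 5*(-8)) + (-779 + 198))*(-183) = ((-3 + 64 + 40) - 581)*(-183) = (101 - 581)*(-183) = -480*(-183) = 87840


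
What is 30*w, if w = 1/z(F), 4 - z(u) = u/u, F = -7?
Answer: 10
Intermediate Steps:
z(u) = 3 (z(u) = 4 - u/u = 4 - 1*1 = 4 - 1 = 3)
w = ⅓ (w = 1/3 = ⅓ ≈ 0.33333)
30*w = 30*(⅓) = 10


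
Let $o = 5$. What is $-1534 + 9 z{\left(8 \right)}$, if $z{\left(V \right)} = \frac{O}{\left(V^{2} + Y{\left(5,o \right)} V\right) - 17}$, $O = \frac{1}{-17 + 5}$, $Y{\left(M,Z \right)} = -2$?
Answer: $- \frac{190219}{124} \approx -1534.0$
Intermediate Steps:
$O = - \frac{1}{12}$ ($O = \frac{1}{-12} = - \frac{1}{12} \approx -0.083333$)
$z{\left(V \right)} = - \frac{1}{12 \left(-17 + V^{2} - 2 V\right)}$ ($z{\left(V \right)} = - \frac{1}{12 \left(\left(V^{2} - 2 V\right) - 17\right)} = - \frac{1}{12 \left(-17 + V^{2} - 2 V\right)}$)
$-1534 + 9 z{\left(8 \right)} = -1534 + \frac{9}{204 - 12 \cdot 8^{2} + 24 \cdot 8} = -1534 + \frac{9}{204 - 768 + 192} = -1534 + \frac{9}{-372} = -1534 + 9 \left(- \frac{1}{372}\right) = -1534 - \frac{3}{124} = - \frac{190219}{124}$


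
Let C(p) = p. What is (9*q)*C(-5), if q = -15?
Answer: 675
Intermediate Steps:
(9*q)*C(-5) = (9*(-15))*(-5) = -135*(-5) = 675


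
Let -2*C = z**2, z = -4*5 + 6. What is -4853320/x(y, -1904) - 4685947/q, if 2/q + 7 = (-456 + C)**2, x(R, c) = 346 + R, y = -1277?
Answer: -1338926305876573/1862 ≈ -7.1908e+11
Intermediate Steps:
z = -14 (z = -20 + 6 = -14)
C = -98 (C = -1/2*(-14)**2 = -1/2*196 = -98)
q = 2/306909 (q = 2/(-7 + (-456 - 98)**2) = 2/(-7 + (-554)**2) = 2/(-7 + 306916) = 2/306909 ≈ 6.5166e-6)
-4853320/x(y, -1904) - 4685947/q = -4853320/(346 - 1277) - 4685947/2/306909 = -4853320/(-931) - 4685947*306909/2 = -4853320*(-1/931) - 1438159307823/2 = 4853320/931 - 1438159307823/2 = -1338926305876573/1862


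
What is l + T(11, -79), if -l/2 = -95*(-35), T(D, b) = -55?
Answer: -6705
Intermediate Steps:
l = -6650 (l = -(-190)*(-35) = -2*3325 = -6650)
l + T(11, -79) = -6650 - 55 = -6705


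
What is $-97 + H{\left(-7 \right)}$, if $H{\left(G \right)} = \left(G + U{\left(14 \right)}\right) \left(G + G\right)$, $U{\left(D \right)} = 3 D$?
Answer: $-587$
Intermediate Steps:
$H{\left(G \right)} = 2 G \left(42 + G\right)$ ($H{\left(G \right)} = \left(G + 3 \cdot 14\right) \left(G + G\right) = \left(G + 42\right) 2 G = \left(42 + G\right) 2 G = 2 G \left(42 + G\right)$)
$-97 + H{\left(-7 \right)} = -97 + 2 \left(-7\right) \left(42 - 7\right) = -97 + 2 \left(-7\right) 35 = -97 - 490 = -587$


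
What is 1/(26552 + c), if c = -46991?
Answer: -1/20439 ≈ -4.8926e-5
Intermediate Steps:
1/(26552 + c) = 1/(26552 - 46991) = 1/(-20439) = -1/20439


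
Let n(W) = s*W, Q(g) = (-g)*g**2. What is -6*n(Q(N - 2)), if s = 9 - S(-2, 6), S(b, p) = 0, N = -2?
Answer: -3456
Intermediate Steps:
Q(g) = -g**3
s = 9 (s = 9 - 1*0 = 9 + 0 = 9)
n(W) = 9*W
-6*n(Q(N - 2)) = -54*(-(-2 - 2)**3) = -54*(-1*(-4)**3) = -54*(-1*(-64)) = -54*64 = -6*576 = -3456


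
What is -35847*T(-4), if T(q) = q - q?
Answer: 0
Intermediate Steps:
T(q) = 0
-35847*T(-4) = -35847*0 = 0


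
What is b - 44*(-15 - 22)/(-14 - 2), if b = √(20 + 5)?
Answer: -387/4 ≈ -96.750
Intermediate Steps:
b = 5 (b = √25 = 5)
b - 44*(-15 - 22)/(-14 - 2) = 5 - 44*(-15 - 22)/(-14 - 2) = 5 - (-1628)/(-16) = 5 - (-1628)*(-1)/16 = 5 - 44*37/16 = 5 - 407/4 = -387/4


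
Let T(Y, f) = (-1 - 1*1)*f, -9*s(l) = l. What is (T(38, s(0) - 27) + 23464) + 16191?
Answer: 39709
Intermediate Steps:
s(l) = -l/9
T(Y, f) = -2*f (T(Y, f) = (-1 - 1)*f = -2*f)
(T(38, s(0) - 27) + 23464) + 16191 = (-2*(-⅑*0 - 27) + 23464) + 16191 = (-2*(0 - 27) + 23464) + 16191 = (-2*(-27) + 23464) + 16191 = (54 + 23464) + 16191 = 23518 + 16191 = 39709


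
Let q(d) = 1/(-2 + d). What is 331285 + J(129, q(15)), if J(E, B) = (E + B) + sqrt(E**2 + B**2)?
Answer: 4308383/13 + sqrt(2812330)/13 ≈ 3.3154e+5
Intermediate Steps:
J(E, B) = B + E + sqrt(B**2 + E**2) (J(E, B) = (B + E) + sqrt(B**2 + E**2) = B + E + sqrt(B**2 + E**2))
331285 + J(129, q(15)) = 331285 + (1/(-2 + 15) + 129 + sqrt((1/(-2 + 15))**2 + 129**2)) = 331285 + (1/13 + 129 + sqrt((1/13)**2 + 16641)) = 331285 + (1/13 + 129 + sqrt(1/169 + 16641)) = 331285 + (1/13 + 129 + sqrt(2812330/169)) = 331285 + (1/13 + 129 + sqrt(2812330)/13) = 331285 + (1678/13 + sqrt(2812330)/13) = 4308383/13 + sqrt(2812330)/13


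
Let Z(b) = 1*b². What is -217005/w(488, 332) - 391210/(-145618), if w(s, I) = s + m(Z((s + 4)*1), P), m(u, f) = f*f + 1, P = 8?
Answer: -15691747480/40263377 ≈ -389.73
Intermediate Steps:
Z(b) = b²
m(u, f) = 1 + f² (m(u, f) = f² + 1 = 1 + f²)
w(s, I) = 65 + s (w(s, I) = s + (1 + 8²) = s + (1 + 64) = s + 65 = 65 + s)
-217005/w(488, 332) - 391210/(-145618) = -217005/(65 + 488) - 391210/(-145618) = -217005/553 - 391210*(-1/145618) = -217005*1/553 + 195605/72809 = -217005/553 + 195605/72809 = -15691747480/40263377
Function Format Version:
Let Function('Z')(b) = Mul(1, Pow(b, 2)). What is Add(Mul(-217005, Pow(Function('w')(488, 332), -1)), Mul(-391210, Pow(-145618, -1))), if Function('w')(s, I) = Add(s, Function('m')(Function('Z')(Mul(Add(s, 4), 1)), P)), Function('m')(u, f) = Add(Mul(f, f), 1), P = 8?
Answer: Rational(-15691747480, 40263377) ≈ -389.73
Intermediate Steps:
Function('Z')(b) = Pow(b, 2)
Function('m')(u, f) = Add(1, Pow(f, 2)) (Function('m')(u, f) = Add(Pow(f, 2), 1) = Add(1, Pow(f, 2)))
Function('w')(s, I) = Add(65, s) (Function('w')(s, I) = Add(s, Add(1, Pow(8, 2))) = Add(s, Add(1, 64)) = Add(s, 65) = Add(65, s))
Add(Mul(-217005, Pow(Function('w')(488, 332), -1)), Mul(-391210, Pow(-145618, -1))) = Add(Mul(-217005, Pow(Add(65, 488), -1)), Mul(-391210, Pow(-145618, -1))) = Add(Mul(-217005, Pow(553, -1)), Mul(-391210, Rational(-1, 145618))) = Add(Mul(-217005, Rational(1, 553)), Rational(195605, 72809)) = Add(Rational(-217005, 553), Rational(195605, 72809)) = Rational(-15691747480, 40263377)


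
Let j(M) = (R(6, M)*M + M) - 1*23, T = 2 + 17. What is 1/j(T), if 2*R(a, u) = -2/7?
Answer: -7/47 ≈ -0.14894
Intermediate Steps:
R(a, u) = -1/7 (R(a, u) = (-2/7)/2 = (-2*1/7)/2 = (1/2)*(-2/7) = -1/7)
T = 19
j(M) = -23 + 6*M/7 (j(M) = (-M/7 + M) - 1*23 = 6*M/7 - 23 = -23 + 6*M/7)
1/j(T) = 1/(-23 + (6/7)*19) = 1/(-23 + 114/7) = 1/(-47/7) = -7/47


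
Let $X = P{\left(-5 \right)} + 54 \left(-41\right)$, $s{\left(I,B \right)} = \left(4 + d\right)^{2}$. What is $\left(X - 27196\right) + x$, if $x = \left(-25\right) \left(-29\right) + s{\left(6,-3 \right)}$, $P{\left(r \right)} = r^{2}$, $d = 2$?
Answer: $-28624$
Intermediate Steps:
$s{\left(I,B \right)} = 36$ ($s{\left(I,B \right)} = \left(4 + 2\right)^{2} = 6^{2} = 36$)
$x = 761$ ($x = \left(-25\right) \left(-29\right) + 36 = 725 + 36 = 761$)
$X = -2189$ ($X = \left(-5\right)^{2} + 54 \left(-41\right) = 25 - 2214 = -2189$)
$\left(X - 27196\right) + x = \left(-2189 - 27196\right) + 761 = -29385 + 761 = -28624$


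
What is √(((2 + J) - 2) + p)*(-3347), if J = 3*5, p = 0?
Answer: -3347*√15 ≈ -12963.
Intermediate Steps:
J = 15
√(((2 + J) - 2) + p)*(-3347) = √(((2 + 15) - 2) + 0)*(-3347) = √((17 - 2) + 0)*(-3347) = √(15 + 0)*(-3347) = √15*(-3347) = -3347*√15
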